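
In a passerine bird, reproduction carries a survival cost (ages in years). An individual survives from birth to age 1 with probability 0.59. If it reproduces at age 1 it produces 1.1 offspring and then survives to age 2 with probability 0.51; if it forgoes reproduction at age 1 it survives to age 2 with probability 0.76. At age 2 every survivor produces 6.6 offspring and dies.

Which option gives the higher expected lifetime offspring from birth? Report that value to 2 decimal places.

breed at age 1: R₀ = 0.59 × (1.1 + 0.51 × 6.6) = 0.59 × 4.4660 = 2.6349
delay to age 2: R₀ = 0.59 × (0.76 × 6.6) = 0.59 × 5.0160 = 2.9594
Higher: delay to age 2 (2.9594).

2.96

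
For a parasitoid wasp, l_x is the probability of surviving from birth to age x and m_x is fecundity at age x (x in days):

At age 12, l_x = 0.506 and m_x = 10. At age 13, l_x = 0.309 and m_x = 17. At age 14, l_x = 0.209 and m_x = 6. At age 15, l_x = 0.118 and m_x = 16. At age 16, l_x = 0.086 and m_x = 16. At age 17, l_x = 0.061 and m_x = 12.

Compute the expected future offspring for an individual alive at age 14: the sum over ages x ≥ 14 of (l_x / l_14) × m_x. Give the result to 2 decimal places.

25.12

l_14 = 0.209. Conditional survival from age 14 to x is l_x / l_14.
  x=14: (0.209/0.209) × 6 = 6.0000
  x=15: (0.118/0.209) × 16 = 9.0335
  x=16: (0.086/0.209) × 16 = 6.5837
  x=17: (0.061/0.209) × 12 = 3.5024
Sum = 6.0000 + 9.0335 + 6.5837 + 3.5024 = 25.1196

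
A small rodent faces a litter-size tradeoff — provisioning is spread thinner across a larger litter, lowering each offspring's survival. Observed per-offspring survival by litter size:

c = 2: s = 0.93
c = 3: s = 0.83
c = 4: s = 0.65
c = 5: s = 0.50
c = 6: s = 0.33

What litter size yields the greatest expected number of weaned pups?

4

Expected weaned pups = c × s(c):
  c=2: 2 × 0.93 = 1.860
  c=3: 3 × 0.83 = 2.490
  c=4: 4 × 0.65 = 2.600
  c=5: 5 × 0.50 = 2.500
  c=6: 6 × 0.33 = 1.980
Maximum at c = 4 (2.600 weaned pups).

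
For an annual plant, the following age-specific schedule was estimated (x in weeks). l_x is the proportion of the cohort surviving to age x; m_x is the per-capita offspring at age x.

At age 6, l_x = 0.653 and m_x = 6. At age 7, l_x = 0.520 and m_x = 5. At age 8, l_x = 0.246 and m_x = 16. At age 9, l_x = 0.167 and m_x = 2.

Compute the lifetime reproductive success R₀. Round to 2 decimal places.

R₀ = Σ l_x m_x:
  age 6: 0.653 × 6 = 3.9180
  age 7: 0.520 × 5 = 2.6000
  age 8: 0.246 × 16 = 3.9360
  age 9: 0.167 × 2 = 0.3340
R₀ = 3.9180 + 2.6000 + 3.9360 + 0.3340 = 10.7880

10.79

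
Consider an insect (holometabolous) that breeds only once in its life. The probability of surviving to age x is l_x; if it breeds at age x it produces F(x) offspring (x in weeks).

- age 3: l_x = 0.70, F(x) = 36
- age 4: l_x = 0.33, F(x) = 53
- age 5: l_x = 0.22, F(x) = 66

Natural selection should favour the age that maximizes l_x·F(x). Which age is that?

3

Expected offspring if breeding at age x = l_x × F(x):
  age 3: 0.70 × 36 = 25.200
  age 4: 0.33 × 53 = 17.490
  age 5: 0.22 × 66 = 14.520
Maximum at age 3 (25.200).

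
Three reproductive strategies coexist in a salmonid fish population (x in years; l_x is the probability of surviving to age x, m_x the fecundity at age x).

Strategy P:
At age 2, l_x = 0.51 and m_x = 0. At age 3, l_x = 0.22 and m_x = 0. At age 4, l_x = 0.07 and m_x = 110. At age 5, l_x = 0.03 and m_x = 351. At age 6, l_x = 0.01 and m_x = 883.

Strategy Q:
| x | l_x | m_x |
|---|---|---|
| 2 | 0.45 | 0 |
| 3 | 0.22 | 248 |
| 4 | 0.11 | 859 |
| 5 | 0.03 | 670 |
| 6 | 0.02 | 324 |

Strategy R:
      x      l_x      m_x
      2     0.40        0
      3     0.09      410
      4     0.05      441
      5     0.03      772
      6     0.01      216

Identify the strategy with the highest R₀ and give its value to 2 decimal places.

Strategy P: R₀ = 0.51×0 + 0.22×0 + 0.07×110 + 0.03×351 + 0.01×883 = 27.0600
Strategy Q: R₀ = 0.45×0 + 0.22×248 + 0.11×859 + 0.03×670 + 0.02×324 = 175.6300
Strategy R: R₀ = 0.40×0 + 0.09×410 + 0.05×441 + 0.03×772 + 0.01×216 = 84.2700
Highest R₀: strategy Q with 175.6300.

175.63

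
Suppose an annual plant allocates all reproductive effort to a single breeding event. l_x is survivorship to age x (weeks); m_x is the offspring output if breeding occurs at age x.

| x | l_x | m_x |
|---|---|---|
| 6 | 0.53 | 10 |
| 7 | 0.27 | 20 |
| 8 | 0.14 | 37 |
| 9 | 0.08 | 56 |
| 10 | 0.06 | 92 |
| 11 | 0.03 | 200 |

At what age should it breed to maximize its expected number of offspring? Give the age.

11

Expected offspring if breeding at age x = l_x × m_x:
  age 6: 0.53 × 10 = 5.300
  age 7: 0.27 × 20 = 5.400
  age 8: 0.14 × 37 = 5.180
  age 9: 0.08 × 56 = 4.480
  age 10: 0.06 × 92 = 5.520
  age 11: 0.03 × 200 = 6.000
Maximum at age 11 (6.000).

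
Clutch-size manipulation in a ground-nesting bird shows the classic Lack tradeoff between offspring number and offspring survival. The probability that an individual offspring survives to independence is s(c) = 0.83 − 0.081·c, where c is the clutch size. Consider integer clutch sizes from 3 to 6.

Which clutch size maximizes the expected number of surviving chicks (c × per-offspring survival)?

5

Expected surviving chicks = c × s(c):
  c=3: 3 × 0.587 = 1.761
  c=4: 4 × 0.506 = 2.024
  c=5: 5 × 0.425 = 2.125
  c=6: 6 × 0.344 = 2.064
Maximum at c = 5 (2.125 surviving chicks).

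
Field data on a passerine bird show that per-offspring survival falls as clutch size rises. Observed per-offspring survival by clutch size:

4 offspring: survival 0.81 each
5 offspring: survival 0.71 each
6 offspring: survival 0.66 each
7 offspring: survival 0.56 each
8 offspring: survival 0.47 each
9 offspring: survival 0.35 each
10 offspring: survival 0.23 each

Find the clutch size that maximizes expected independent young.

Expected independent young = c × s(c):
  c=4: 4 × 0.81 = 3.240
  c=5: 5 × 0.71 = 3.550
  c=6: 6 × 0.66 = 3.960
  c=7: 7 × 0.56 = 3.920
  c=8: 8 × 0.47 = 3.760
  c=9: 9 × 0.35 = 3.150
  c=10: 10 × 0.23 = 2.300
Maximum at c = 6 (3.960 independent young).

6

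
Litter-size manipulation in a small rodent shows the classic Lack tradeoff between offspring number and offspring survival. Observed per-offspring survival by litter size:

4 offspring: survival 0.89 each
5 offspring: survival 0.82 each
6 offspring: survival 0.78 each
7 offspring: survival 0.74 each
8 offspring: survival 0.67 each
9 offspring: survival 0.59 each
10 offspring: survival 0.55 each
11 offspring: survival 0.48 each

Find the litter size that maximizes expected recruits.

Expected recruits = c × s(c):
  c=4: 4 × 0.89 = 3.560
  c=5: 5 × 0.82 = 4.100
  c=6: 6 × 0.78 = 4.680
  c=7: 7 × 0.74 = 5.180
  c=8: 8 × 0.67 = 5.360
  c=9: 9 × 0.59 = 5.310
  c=10: 10 × 0.55 = 5.500
  c=11: 11 × 0.48 = 5.280
Maximum at c = 10 (5.500 recruits).

10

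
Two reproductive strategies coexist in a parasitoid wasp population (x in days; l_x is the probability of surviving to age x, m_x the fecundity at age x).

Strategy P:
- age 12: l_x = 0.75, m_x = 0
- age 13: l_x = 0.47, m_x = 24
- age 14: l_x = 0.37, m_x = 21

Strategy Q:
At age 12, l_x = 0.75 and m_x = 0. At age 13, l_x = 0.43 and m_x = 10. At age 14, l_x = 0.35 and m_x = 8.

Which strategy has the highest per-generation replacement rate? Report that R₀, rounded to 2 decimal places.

Strategy P: R₀ = 0.75×0 + 0.47×24 + 0.37×21 = 19.0500
Strategy Q: R₀ = 0.75×0 + 0.43×10 + 0.35×8 = 7.1000
Highest R₀: strategy P with 19.0500.

19.05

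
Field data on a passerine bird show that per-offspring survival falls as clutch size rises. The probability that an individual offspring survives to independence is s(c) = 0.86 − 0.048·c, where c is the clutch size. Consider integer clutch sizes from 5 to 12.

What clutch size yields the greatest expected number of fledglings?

Expected fledglings = c × s(c):
  c=5: 5 × 0.620 = 3.100
  c=6: 6 × 0.572 = 3.432
  c=7: 7 × 0.524 = 3.668
  c=8: 8 × 0.476 = 3.808
  c=9: 9 × 0.428 = 3.852
  c=10: 10 × 0.380 = 3.800
  c=11: 11 × 0.332 = 3.652
  c=12: 12 × 0.284 = 3.408
Maximum at c = 9 (3.852 fledglings).

9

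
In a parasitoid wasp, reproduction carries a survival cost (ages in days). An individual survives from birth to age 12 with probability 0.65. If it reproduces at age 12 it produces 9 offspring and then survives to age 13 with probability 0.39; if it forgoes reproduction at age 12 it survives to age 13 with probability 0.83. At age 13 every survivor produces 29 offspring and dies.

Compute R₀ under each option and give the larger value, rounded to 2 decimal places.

breed at age 12: R₀ = 0.65 × (9 + 0.39 × 29) = 0.65 × 20.3100 = 13.2015
delay to age 13: R₀ = 0.65 × (0.83 × 29) = 0.65 × 24.0700 = 15.6455
Higher: delay to age 13 (15.6455).

15.65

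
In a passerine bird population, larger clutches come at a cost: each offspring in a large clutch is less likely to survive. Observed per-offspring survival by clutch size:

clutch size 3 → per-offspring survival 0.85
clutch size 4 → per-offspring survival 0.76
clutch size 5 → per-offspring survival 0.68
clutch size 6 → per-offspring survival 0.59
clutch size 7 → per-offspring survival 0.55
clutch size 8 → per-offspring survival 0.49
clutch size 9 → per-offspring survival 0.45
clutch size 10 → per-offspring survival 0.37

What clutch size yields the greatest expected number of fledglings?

Expected fledglings = c × s(c):
  c=3: 3 × 0.85 = 2.550
  c=4: 4 × 0.76 = 3.040
  c=5: 5 × 0.68 = 3.400
  c=6: 6 × 0.59 = 3.540
  c=7: 7 × 0.55 = 3.850
  c=8: 8 × 0.49 = 3.920
  c=9: 9 × 0.45 = 4.050
  c=10: 10 × 0.37 = 3.700
Maximum at c = 9 (4.050 fledglings).

9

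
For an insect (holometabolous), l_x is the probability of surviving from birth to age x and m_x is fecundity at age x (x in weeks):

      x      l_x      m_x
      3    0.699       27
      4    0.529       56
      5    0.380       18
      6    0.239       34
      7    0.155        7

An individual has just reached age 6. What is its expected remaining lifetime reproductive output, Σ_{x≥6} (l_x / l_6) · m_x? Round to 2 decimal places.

l_6 = 0.239. Conditional survival from age 6 to x is l_x / l_6.
  x=6: (0.239/0.239) × 34 = 34.0000
  x=7: (0.155/0.239) × 7 = 4.5397
Sum = 34.0000 + 4.5397 = 38.5397

38.54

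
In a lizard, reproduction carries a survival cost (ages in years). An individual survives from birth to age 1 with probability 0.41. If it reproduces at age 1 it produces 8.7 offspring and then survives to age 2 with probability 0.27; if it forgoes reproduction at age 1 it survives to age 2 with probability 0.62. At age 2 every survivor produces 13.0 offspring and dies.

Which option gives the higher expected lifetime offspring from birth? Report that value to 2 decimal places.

5.01

breed at age 1: R₀ = 0.41 × (8.7 + 0.27 × 13.0) = 0.41 × 12.2100 = 5.0061
delay to age 2: R₀ = 0.41 × (0.62 × 13.0) = 0.41 × 8.0600 = 3.3046
Higher: breed at age 1 (5.0061).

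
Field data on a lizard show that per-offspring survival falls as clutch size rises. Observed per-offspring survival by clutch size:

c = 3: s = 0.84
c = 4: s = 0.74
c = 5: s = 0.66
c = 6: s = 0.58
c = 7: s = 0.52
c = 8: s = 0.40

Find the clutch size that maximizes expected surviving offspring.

7

Expected surviving offspring = c × s(c):
  c=3: 3 × 0.84 = 2.520
  c=4: 4 × 0.74 = 2.960
  c=5: 5 × 0.66 = 3.300
  c=6: 6 × 0.58 = 3.480
  c=7: 7 × 0.52 = 3.640
  c=8: 8 × 0.40 = 3.200
Maximum at c = 7 (3.640 surviving offspring).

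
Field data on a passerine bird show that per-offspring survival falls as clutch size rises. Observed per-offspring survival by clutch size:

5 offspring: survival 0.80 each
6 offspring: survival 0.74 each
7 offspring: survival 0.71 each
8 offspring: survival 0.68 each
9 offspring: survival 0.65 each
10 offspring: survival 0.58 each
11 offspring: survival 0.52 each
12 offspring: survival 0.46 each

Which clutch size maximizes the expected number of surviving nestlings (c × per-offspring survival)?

9

Expected surviving nestlings = c × s(c):
  c=5: 5 × 0.80 = 4.000
  c=6: 6 × 0.74 = 4.440
  c=7: 7 × 0.71 = 4.970
  c=8: 8 × 0.68 = 5.440
  c=9: 9 × 0.65 = 5.850
  c=10: 10 × 0.58 = 5.800
  c=11: 11 × 0.52 = 5.720
  c=12: 12 × 0.46 = 5.520
Maximum at c = 9 (5.850 surviving nestlings).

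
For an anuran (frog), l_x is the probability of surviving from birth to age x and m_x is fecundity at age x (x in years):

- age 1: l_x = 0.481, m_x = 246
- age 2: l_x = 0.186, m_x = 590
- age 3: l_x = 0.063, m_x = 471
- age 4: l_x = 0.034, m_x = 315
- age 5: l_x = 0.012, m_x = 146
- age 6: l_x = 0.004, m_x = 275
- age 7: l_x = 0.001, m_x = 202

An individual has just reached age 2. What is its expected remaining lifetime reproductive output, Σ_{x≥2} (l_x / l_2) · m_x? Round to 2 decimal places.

l_2 = 0.186. Conditional survival from age 2 to x is l_x / l_2.
  x=2: (0.186/0.186) × 590 = 590.0000
  x=3: (0.063/0.186) × 471 = 159.5323
  x=4: (0.034/0.186) × 315 = 57.5806
  x=5: (0.012/0.186) × 146 = 9.4194
  x=6: (0.004/0.186) × 275 = 5.9140
  x=7: (0.001/0.186) × 202 = 1.0860
Sum = 590.0000 + 159.5323 + 57.5806 + 9.4194 + 5.9140 + 1.0860 = 823.5323

823.53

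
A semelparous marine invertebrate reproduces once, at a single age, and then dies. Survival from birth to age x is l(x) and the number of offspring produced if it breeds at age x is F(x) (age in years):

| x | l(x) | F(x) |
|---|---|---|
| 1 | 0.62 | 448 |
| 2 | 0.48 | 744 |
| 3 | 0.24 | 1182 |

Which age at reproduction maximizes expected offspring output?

Expected offspring if breeding at age x = l(x) × F(x):
  age 1: 0.62 × 448 = 277.760
  age 2: 0.48 × 744 = 357.120
  age 3: 0.24 × 1182 = 283.680
Maximum at age 2 (357.120).

2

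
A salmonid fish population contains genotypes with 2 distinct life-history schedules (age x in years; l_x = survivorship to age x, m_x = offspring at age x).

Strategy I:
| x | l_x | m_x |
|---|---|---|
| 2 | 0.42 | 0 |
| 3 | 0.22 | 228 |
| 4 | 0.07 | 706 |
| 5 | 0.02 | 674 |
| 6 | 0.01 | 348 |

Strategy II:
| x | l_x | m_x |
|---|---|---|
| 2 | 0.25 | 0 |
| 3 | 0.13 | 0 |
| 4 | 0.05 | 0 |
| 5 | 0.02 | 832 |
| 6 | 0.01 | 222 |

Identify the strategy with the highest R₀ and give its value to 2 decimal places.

116.54

Strategy I: R₀ = 0.42×0 + 0.22×228 + 0.07×706 + 0.02×674 + 0.01×348 = 116.5400
Strategy II: R₀ = 0.25×0 + 0.13×0 + 0.05×0 + 0.02×832 + 0.01×222 = 18.8600
Highest R₀: strategy I with 116.5400.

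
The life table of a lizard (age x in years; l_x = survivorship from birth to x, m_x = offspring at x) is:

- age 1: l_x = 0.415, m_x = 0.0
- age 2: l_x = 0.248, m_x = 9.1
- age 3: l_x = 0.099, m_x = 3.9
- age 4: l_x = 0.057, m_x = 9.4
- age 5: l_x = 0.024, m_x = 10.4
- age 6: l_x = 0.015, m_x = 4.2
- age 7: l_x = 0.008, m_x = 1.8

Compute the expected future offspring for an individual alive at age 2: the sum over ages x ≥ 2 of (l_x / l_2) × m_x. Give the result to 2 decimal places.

14.14

l_2 = 0.248. Conditional survival from age 2 to x is l_x / l_2.
  x=2: (0.248/0.248) × 9.1 = 9.1000
  x=3: (0.099/0.248) × 3.9 = 1.5569
  x=4: (0.057/0.248) × 9.4 = 2.1605
  x=5: (0.024/0.248) × 10.4 = 1.0065
  x=6: (0.015/0.248) × 4.2 = 0.2540
  x=7: (0.008/0.248) × 1.8 = 0.0581
Sum = 9.1000 + 1.5569 + 2.1605 + 1.0065 + 0.2540 + 0.0581 = 14.1359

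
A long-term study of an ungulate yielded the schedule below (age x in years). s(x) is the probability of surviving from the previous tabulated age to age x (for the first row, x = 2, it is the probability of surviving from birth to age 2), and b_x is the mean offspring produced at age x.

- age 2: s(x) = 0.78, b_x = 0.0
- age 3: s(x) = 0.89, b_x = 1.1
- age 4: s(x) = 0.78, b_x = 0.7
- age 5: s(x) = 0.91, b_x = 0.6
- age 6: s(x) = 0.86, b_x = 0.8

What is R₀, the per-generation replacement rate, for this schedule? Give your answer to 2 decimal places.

1.78

Survivorship from birth: l_x = s_2·s_3·…·s_x.
  l_2 = 0.78000
  l_3 = 0.69420
  l_4 = 0.54148
  l_5 = 0.49274
  l_6 = 0.42376
R₀ = Σ l_x b_x:
  age 2: 0.78000 × 0.0 = 0.0000
  age 3: 0.69420 × 1.1 = 0.7636
  age 4: 0.54148 × 0.7 = 0.3790
  age 5: 0.49274 × 0.6 = 0.2956
  age 6: 0.42376 × 0.8 = 0.3390
R₀ = 0.0000 + 0.7636 + 0.3790 + 0.2956 + 0.3390 = 1.7773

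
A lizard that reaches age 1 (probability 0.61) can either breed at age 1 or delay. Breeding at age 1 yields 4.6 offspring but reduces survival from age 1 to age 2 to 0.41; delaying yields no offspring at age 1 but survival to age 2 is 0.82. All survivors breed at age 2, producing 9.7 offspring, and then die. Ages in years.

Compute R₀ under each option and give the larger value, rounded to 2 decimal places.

breed at age 1: R₀ = 0.61 × (4.6 + 0.41 × 9.7) = 0.61 × 8.5770 = 5.2320
delay to age 2: R₀ = 0.61 × (0.82 × 9.7) = 0.61 × 7.9540 = 4.8519
Higher: breed at age 1 (5.2320).

5.23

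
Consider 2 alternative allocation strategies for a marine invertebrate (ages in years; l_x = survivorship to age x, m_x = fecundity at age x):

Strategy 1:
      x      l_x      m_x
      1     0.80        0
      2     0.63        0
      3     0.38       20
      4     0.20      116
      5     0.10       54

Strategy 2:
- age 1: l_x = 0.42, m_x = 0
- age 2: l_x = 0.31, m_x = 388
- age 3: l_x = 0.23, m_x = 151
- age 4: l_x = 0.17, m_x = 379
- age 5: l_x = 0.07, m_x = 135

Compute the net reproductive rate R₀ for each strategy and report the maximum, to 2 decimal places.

Strategy 1: R₀ = 0.80×0 + 0.63×0 + 0.38×20 + 0.20×116 + 0.10×54 = 36.2000
Strategy 2: R₀ = 0.42×0 + 0.31×388 + 0.23×151 + 0.17×379 + 0.07×135 = 228.8900
Highest R₀: strategy 2 with 228.8900.

228.89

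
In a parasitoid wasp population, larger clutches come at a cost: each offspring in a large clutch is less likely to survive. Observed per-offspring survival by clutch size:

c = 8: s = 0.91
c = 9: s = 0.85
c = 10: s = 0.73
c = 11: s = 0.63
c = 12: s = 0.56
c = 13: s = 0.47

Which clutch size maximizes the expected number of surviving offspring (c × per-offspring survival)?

Expected surviving offspring = c × s(c):
  c=8: 8 × 0.91 = 7.280
  c=9: 9 × 0.85 = 7.650
  c=10: 10 × 0.73 = 7.300
  c=11: 11 × 0.63 = 6.930
  c=12: 12 × 0.56 = 6.720
  c=13: 13 × 0.47 = 6.110
Maximum at c = 9 (7.650 surviving offspring).

9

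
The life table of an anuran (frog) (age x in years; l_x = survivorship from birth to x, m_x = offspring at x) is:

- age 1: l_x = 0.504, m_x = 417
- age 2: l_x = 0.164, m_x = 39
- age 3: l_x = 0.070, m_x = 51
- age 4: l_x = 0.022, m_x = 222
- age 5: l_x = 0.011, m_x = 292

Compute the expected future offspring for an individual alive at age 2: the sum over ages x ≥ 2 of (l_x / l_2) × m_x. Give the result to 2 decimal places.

l_2 = 0.164. Conditional survival from age 2 to x is l_x / l_2.
  x=2: (0.164/0.164) × 39 = 39.0000
  x=3: (0.070/0.164) × 51 = 21.7683
  x=4: (0.022/0.164) × 222 = 29.7805
  x=5: (0.011/0.164) × 292 = 19.5854
Sum = 39.0000 + 21.7683 + 29.7805 + 19.5854 = 110.1341

110.13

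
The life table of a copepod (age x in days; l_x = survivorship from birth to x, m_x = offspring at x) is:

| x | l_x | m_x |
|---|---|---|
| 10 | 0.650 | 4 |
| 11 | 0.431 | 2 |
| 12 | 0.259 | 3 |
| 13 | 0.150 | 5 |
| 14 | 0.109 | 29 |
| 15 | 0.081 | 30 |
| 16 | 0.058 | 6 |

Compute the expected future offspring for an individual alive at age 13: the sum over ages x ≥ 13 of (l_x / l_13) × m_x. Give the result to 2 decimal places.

44.59

l_13 = 0.150. Conditional survival from age 13 to x is l_x / l_13.
  x=13: (0.150/0.150) × 5 = 5.0000
  x=14: (0.109/0.150) × 29 = 21.0733
  x=15: (0.081/0.150) × 30 = 16.2000
  x=16: (0.058/0.150) × 6 = 2.3200
Sum = 5.0000 + 21.0733 + 16.2000 + 2.3200 = 44.5933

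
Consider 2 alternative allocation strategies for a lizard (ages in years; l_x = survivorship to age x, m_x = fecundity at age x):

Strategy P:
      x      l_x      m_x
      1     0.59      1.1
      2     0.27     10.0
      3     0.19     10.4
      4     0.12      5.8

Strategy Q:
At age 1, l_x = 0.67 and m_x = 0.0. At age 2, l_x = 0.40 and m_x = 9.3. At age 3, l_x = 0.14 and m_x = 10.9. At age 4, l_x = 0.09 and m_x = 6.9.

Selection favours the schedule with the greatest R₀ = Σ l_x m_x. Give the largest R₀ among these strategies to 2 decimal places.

6.02

Strategy P: R₀ = 0.59×1.1 + 0.27×10.0 + 0.19×10.4 + 0.12×5.8 = 6.0210
Strategy Q: R₀ = 0.67×0.0 + 0.40×9.3 + 0.14×10.9 + 0.09×6.9 = 5.8670
Highest R₀: strategy P with 6.0210.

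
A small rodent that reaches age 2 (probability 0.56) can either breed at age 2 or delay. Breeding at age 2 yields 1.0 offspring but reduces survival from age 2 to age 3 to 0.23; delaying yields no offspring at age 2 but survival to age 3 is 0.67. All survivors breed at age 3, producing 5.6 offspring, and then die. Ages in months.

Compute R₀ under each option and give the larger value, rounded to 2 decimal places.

breed at age 2: R₀ = 0.56 × (1.0 + 0.23 × 5.6) = 0.56 × 2.2880 = 1.2813
delay to age 3: R₀ = 0.56 × (0.67 × 5.6) = 0.56 × 3.7520 = 2.1011
Higher: delay to age 3 (2.1011).

2.10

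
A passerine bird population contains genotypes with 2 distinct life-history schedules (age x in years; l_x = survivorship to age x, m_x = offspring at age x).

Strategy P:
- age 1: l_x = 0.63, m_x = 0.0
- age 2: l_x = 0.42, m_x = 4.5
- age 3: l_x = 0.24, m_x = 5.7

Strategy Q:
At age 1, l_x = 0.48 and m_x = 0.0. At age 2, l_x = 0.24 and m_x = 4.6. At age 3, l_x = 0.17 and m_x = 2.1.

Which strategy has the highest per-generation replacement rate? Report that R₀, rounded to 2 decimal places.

Strategy P: R₀ = 0.63×0.0 + 0.42×4.5 + 0.24×5.7 = 3.2580
Strategy Q: R₀ = 0.48×0.0 + 0.24×4.6 + 0.17×2.1 = 1.4610
Highest R₀: strategy P with 3.2580.

3.26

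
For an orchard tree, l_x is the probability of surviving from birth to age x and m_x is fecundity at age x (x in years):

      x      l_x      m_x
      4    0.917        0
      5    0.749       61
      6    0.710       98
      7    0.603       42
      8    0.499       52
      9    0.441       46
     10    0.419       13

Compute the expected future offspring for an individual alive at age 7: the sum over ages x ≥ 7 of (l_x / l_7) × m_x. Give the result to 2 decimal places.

127.71

l_7 = 0.603. Conditional survival from age 7 to x is l_x / l_7.
  x=7: (0.603/0.603) × 42 = 42.0000
  x=8: (0.499/0.603) × 52 = 43.0315
  x=9: (0.441/0.603) × 46 = 33.6418
  x=10: (0.419/0.603) × 13 = 9.0332
Sum = 42.0000 + 43.0315 + 33.6418 + 9.0332 = 127.7065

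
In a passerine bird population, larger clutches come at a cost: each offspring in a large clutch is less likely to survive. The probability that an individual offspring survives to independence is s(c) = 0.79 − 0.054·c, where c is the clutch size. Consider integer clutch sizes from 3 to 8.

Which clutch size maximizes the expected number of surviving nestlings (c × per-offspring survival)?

Expected surviving nestlings = c × s(c):
  c=3: 3 × 0.628 = 1.884
  c=4: 4 × 0.574 = 2.296
  c=5: 5 × 0.520 = 2.600
  c=6: 6 × 0.466 = 2.796
  c=7: 7 × 0.412 = 2.884
  c=8: 8 × 0.358 = 2.864
Maximum at c = 7 (2.884 surviving nestlings).

7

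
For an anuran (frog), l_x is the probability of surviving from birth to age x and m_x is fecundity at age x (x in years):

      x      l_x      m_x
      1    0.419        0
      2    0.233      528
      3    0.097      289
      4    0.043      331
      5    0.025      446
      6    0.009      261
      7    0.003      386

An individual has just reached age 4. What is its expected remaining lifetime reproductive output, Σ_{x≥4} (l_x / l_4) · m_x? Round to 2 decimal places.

l_4 = 0.043. Conditional survival from age 4 to x is l_x / l_4.
  x=4: (0.043/0.043) × 331 = 331.0000
  x=5: (0.025/0.043) × 446 = 259.3023
  x=6: (0.009/0.043) × 261 = 54.6279
  x=7: (0.003/0.043) × 386 = 26.9302
Sum = 331.0000 + 259.3023 + 54.6279 + 26.9302 = 671.8605

671.86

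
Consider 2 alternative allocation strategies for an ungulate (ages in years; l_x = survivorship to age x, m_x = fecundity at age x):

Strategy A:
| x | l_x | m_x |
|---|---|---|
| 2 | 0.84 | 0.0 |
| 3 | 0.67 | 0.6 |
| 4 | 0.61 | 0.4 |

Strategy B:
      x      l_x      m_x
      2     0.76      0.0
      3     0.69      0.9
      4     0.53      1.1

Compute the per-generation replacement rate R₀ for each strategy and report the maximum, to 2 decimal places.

Strategy A: R₀ = 0.84×0.0 + 0.67×0.6 + 0.61×0.4 = 0.6460
Strategy B: R₀ = 0.76×0.0 + 0.69×0.9 + 0.53×1.1 = 1.2040
Highest R₀: strategy B with 1.2040.

1.20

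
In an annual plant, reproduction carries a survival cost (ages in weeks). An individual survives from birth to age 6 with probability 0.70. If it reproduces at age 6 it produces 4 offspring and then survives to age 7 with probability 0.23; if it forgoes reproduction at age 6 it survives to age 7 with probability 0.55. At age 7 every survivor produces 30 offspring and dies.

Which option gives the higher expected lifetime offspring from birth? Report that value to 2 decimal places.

breed at age 6: R₀ = 0.70 × (4 + 0.23 × 30) = 0.70 × 10.9000 = 7.6300
delay to age 7: R₀ = 0.70 × (0.55 × 30) = 0.70 × 16.5000 = 11.5500
Higher: delay to age 7 (11.5500).

11.55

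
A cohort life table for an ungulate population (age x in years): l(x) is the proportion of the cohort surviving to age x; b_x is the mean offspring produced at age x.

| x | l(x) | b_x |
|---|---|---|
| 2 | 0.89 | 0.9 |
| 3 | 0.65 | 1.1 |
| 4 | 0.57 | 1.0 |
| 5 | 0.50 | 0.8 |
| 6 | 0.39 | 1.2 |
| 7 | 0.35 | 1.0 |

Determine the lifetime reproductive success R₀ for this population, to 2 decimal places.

R₀ = Σ l(x) b_x:
  age 2: 0.89 × 0.9 = 0.8010
  age 3: 0.65 × 1.1 = 0.7150
  age 4: 0.57 × 1.0 = 0.5700
  age 5: 0.50 × 0.8 = 0.4000
  age 6: 0.39 × 1.2 = 0.4680
  age 7: 0.35 × 1.0 = 0.3500
R₀ = 0.8010 + 0.7150 + 0.5700 + 0.4000 + 0.4680 + 0.3500 = 3.3040

3.30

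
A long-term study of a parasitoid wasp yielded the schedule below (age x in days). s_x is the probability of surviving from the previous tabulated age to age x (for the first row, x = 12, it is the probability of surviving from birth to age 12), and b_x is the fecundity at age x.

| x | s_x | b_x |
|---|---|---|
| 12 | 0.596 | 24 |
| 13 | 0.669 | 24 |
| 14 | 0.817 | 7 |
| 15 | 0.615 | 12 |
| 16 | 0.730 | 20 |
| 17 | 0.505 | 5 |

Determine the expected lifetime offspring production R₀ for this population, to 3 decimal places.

31.852

Survivorship from birth: l_x = s_12·s_13·…·s_x.
  l_12 = 0.59600
  l_13 = 0.39872
  l_14 = 0.32576
  l_15 = 0.20034
  l_16 = 0.14625
  l_17 = 0.07386
R₀ = Σ l_x b_x:
  age 12: 0.59600 × 24 = 14.3040
  age 13: 0.39872 × 24 = 9.5693
  age 14: 0.32576 × 7 = 2.2803
  age 15: 0.20034 × 12 = 2.4041
  age 16: 0.14625 × 20 = 2.9250
  age 17: 0.07386 × 5 = 0.3693
R₀ = 14.3040 + 9.5693 + 2.2803 + 2.4041 + 2.9250 + 0.3693 = 31.8520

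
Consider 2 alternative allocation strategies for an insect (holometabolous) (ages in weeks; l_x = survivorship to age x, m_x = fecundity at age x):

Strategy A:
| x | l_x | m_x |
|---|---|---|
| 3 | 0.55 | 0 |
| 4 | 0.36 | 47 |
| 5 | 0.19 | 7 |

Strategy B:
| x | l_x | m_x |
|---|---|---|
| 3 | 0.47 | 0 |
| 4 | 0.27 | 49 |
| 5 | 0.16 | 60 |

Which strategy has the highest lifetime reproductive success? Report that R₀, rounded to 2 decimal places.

22.83

Strategy A: R₀ = 0.55×0 + 0.36×47 + 0.19×7 = 18.2500
Strategy B: R₀ = 0.47×0 + 0.27×49 + 0.16×60 = 22.8300
Highest R₀: strategy B with 22.8300.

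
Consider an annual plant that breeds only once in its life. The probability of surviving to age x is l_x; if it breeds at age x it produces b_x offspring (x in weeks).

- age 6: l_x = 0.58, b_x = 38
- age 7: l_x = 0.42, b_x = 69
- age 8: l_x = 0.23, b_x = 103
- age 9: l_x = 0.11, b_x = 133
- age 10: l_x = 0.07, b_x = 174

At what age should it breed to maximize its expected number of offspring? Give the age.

Expected offspring if breeding at age x = l_x × b_x:
  age 6: 0.58 × 38 = 22.040
  age 7: 0.42 × 69 = 28.980
  age 8: 0.23 × 103 = 23.690
  age 9: 0.11 × 133 = 14.630
  age 10: 0.07 × 174 = 12.180
Maximum at age 7 (28.980).

7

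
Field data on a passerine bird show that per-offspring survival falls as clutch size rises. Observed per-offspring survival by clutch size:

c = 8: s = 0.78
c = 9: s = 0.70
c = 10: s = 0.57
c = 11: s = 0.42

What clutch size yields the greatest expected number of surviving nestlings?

9

Expected surviving nestlings = c × s(c):
  c=8: 8 × 0.78 = 6.240
  c=9: 9 × 0.70 = 6.300
  c=10: 10 × 0.57 = 5.700
  c=11: 11 × 0.42 = 4.620
Maximum at c = 9 (6.300 surviving nestlings).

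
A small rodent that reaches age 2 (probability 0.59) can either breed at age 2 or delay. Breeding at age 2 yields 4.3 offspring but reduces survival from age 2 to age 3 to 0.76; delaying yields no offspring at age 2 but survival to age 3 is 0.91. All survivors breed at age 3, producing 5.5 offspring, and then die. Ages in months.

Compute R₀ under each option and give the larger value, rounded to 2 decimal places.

5.00

breed at age 2: R₀ = 0.59 × (4.3 + 0.76 × 5.5) = 0.59 × 8.4800 = 5.0032
delay to age 3: R₀ = 0.59 × (0.91 × 5.5) = 0.59 × 5.0050 = 2.9529
Higher: breed at age 2 (5.0032).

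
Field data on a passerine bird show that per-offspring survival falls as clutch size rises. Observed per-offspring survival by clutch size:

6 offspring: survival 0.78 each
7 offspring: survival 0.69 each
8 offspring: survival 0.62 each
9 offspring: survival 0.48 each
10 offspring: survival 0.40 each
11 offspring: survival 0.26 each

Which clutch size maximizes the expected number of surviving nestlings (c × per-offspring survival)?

Expected surviving nestlings = c × s(c):
  c=6: 6 × 0.78 = 4.680
  c=7: 7 × 0.69 = 4.830
  c=8: 8 × 0.62 = 4.960
  c=9: 9 × 0.48 = 4.320
  c=10: 10 × 0.40 = 4.000
  c=11: 11 × 0.26 = 2.860
Maximum at c = 8 (4.960 surviving nestlings).

8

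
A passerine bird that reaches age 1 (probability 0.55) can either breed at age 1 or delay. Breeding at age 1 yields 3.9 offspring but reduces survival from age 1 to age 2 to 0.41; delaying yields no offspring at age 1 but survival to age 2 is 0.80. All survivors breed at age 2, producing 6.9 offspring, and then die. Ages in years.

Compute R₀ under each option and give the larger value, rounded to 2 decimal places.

3.70

breed at age 1: R₀ = 0.55 × (3.9 + 0.41 × 6.9) = 0.55 × 6.7290 = 3.7010
delay to age 2: R₀ = 0.55 × (0.80 × 6.9) = 0.55 × 5.5200 = 3.0360
Higher: breed at age 1 (3.7010).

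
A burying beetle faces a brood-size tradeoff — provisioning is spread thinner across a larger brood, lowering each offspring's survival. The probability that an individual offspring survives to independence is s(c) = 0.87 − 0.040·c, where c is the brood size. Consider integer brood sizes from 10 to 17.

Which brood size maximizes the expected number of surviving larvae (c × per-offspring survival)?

11

Expected surviving larvae = c × s(c):
  c=10: 10 × 0.470 = 4.700
  c=11: 11 × 0.430 = 4.730
  c=12: 12 × 0.390 = 4.680
  c=13: 13 × 0.350 = 4.550
  c=14: 14 × 0.310 = 4.340
  c=15: 15 × 0.270 = 4.050
  c=16: 16 × 0.230 = 3.680
  c=17: 17 × 0.190 = 3.230
Maximum at c = 11 (4.730 surviving larvae).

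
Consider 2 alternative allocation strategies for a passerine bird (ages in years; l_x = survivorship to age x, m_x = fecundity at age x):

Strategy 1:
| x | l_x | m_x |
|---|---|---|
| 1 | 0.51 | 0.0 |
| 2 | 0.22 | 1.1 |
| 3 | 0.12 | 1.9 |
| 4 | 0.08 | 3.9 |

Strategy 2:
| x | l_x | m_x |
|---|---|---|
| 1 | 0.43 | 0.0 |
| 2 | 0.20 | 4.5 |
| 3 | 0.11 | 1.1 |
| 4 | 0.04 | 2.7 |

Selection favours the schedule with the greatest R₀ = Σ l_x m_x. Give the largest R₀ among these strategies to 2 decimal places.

Strategy 1: R₀ = 0.51×0.0 + 0.22×1.1 + 0.12×1.9 + 0.08×3.9 = 0.7820
Strategy 2: R₀ = 0.43×0.0 + 0.20×4.5 + 0.11×1.1 + 0.04×2.7 = 1.1290
Highest R₀: strategy 2 with 1.1290.

1.13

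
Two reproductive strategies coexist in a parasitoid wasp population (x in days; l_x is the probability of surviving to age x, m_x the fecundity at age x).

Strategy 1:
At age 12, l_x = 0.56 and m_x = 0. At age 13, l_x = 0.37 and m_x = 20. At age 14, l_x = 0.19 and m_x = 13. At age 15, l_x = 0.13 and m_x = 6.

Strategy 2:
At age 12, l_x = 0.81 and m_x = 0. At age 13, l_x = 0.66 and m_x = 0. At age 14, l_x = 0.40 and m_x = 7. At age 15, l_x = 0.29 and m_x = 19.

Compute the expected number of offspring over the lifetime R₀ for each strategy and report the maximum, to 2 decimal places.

Strategy 1: R₀ = 0.56×0 + 0.37×20 + 0.19×13 + 0.13×6 = 10.6500
Strategy 2: R₀ = 0.81×0 + 0.66×0 + 0.40×7 + 0.29×19 = 8.3100
Highest R₀: strategy 1 with 10.6500.

10.65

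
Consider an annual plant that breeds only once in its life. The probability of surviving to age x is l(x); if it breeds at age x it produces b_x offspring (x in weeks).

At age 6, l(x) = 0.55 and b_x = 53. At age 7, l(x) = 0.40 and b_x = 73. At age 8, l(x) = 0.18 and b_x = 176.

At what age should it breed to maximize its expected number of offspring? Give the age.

8

Expected offspring if breeding at age x = l(x) × b_x:
  age 6: 0.55 × 53 = 29.150
  age 7: 0.40 × 73 = 29.200
  age 8: 0.18 × 176 = 31.680
Maximum at age 8 (31.680).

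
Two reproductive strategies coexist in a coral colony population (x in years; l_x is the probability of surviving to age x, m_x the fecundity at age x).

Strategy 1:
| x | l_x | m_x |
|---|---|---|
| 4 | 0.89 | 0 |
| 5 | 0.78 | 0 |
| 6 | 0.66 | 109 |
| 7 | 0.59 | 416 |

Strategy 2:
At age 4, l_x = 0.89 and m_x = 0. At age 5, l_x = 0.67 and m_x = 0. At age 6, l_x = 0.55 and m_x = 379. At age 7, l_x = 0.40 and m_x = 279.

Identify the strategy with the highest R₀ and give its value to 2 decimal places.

320.05

Strategy 1: R₀ = 0.89×0 + 0.78×0 + 0.66×109 + 0.59×416 = 317.3800
Strategy 2: R₀ = 0.89×0 + 0.67×0 + 0.55×379 + 0.40×279 = 320.0500
Highest R₀: strategy 2 with 320.0500.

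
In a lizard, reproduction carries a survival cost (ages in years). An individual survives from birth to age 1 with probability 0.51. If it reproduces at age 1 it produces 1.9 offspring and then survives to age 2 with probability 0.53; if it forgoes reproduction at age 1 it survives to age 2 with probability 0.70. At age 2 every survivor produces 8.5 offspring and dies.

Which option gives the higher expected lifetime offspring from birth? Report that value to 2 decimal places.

breed at age 1: R₀ = 0.51 × (1.9 + 0.53 × 8.5) = 0.51 × 6.4050 = 3.2665
delay to age 2: R₀ = 0.51 × (0.70 × 8.5) = 0.51 × 5.9500 = 3.0345
Higher: breed at age 1 (3.2665).

3.27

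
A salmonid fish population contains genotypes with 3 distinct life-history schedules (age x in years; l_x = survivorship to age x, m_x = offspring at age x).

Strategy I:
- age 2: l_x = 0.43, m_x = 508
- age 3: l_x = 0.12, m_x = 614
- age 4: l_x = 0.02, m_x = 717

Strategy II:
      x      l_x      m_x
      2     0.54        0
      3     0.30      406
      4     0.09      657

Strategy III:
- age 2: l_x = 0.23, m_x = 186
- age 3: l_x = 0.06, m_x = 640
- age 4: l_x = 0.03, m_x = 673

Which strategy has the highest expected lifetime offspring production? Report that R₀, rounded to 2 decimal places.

Strategy I: R₀ = 0.43×508 + 0.12×614 + 0.02×717 = 306.4600
Strategy II: R₀ = 0.54×0 + 0.30×406 + 0.09×657 = 180.9300
Strategy III: R₀ = 0.23×186 + 0.06×640 + 0.03×673 = 101.3700
Highest R₀: strategy I with 306.4600.

306.46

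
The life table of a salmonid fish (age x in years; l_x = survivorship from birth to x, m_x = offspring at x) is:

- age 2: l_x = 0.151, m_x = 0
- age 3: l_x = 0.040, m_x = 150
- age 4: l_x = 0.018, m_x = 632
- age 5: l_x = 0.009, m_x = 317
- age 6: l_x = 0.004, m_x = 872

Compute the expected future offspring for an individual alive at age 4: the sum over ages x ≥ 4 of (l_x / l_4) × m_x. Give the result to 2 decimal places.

l_4 = 0.018. Conditional survival from age 4 to x is l_x / l_4.
  x=4: (0.018/0.018) × 632 = 632.0000
  x=5: (0.009/0.018) × 317 = 158.5000
  x=6: (0.004/0.018) × 872 = 193.7778
Sum = 632.0000 + 158.5000 + 193.7778 = 984.2778

984.28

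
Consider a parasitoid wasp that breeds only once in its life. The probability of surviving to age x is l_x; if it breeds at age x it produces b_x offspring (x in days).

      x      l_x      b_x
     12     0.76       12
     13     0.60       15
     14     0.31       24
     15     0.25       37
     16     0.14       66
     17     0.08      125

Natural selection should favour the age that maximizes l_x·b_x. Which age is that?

17

Expected offspring if breeding at age x = l_x × b_x:
  age 12: 0.76 × 12 = 9.120
  age 13: 0.60 × 15 = 9.000
  age 14: 0.31 × 24 = 7.440
  age 15: 0.25 × 37 = 9.250
  age 16: 0.14 × 66 = 9.240
  age 17: 0.08 × 125 = 10.000
Maximum at age 17 (10.000).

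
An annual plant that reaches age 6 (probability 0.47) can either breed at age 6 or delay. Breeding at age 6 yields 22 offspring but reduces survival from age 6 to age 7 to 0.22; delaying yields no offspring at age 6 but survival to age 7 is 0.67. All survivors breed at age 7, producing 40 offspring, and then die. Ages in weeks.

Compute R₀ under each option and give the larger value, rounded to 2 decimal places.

breed at age 6: R₀ = 0.47 × (22 + 0.22 × 40) = 0.47 × 30.8000 = 14.4760
delay to age 7: R₀ = 0.47 × (0.67 × 40) = 0.47 × 26.8000 = 12.5960
Higher: breed at age 6 (14.4760).

14.48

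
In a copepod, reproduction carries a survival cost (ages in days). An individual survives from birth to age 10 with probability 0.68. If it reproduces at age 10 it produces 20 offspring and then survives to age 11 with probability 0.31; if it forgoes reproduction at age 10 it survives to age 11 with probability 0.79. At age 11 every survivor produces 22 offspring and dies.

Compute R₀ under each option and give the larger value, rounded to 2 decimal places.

18.24

breed at age 10: R₀ = 0.68 × (20 + 0.31 × 22) = 0.68 × 26.8200 = 18.2376
delay to age 11: R₀ = 0.68 × (0.79 × 22) = 0.68 × 17.3800 = 11.8184
Higher: breed at age 10 (18.2376).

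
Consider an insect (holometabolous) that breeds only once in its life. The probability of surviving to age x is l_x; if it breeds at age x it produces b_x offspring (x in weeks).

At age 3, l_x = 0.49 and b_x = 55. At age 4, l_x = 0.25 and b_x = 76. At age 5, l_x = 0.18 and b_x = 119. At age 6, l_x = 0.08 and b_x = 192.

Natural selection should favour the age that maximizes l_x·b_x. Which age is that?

3

Expected offspring if breeding at age x = l_x × b_x:
  age 3: 0.49 × 55 = 26.950
  age 4: 0.25 × 76 = 19.000
  age 5: 0.18 × 119 = 21.420
  age 6: 0.08 × 192 = 15.360
Maximum at age 3 (26.950).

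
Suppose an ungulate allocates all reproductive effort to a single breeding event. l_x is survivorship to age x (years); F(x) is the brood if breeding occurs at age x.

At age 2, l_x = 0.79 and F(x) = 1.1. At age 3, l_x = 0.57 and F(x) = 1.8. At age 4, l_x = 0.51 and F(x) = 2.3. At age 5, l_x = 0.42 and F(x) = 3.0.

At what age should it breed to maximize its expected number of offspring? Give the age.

Expected offspring if breeding at age x = l_x × F(x):
  age 2: 0.79 × 1.1 = 0.869
  age 3: 0.57 × 1.8 = 1.026
  age 4: 0.51 × 2.3 = 1.173
  age 5: 0.42 × 3.0 = 1.260
Maximum at age 5 (1.260).

5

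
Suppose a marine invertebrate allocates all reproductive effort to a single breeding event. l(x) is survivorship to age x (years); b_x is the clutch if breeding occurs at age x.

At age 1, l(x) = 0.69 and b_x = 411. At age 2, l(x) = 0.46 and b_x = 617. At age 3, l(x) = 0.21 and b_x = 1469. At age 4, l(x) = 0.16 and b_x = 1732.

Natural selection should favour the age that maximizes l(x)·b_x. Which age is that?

Expected offspring if breeding at age x = l(x) × b_x:
  age 1: 0.69 × 411 = 283.590
  age 2: 0.46 × 617 = 283.820
  age 3: 0.21 × 1469 = 308.490
  age 4: 0.16 × 1732 = 277.120
Maximum at age 3 (308.490).

3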